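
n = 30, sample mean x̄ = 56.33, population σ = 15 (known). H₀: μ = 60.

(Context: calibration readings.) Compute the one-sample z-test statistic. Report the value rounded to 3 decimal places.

SE = σ/√n = 15/√30 = 2.7386
z = (x̄−μ₀)/SE = (56.33−60)/2.7386 = -1.3401

test statistic = -1.340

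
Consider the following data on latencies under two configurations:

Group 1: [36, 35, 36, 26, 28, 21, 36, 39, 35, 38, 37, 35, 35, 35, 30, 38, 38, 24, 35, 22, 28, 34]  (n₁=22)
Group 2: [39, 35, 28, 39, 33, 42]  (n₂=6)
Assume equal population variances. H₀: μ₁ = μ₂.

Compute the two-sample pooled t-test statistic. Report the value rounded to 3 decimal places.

x̄₁=32.773, s₁=5.485, n₁=22
x̄₂=36.000, s₂=5.060, n₂=6
s_p² = [21·5.485² + 5·5.060²]/26 = 29.2255
SE = √(s_p²·(1/22+1/6)) = 2.4899
t = (32.773−36.000)/2.4899 = -1.2962
df = 26

test statistic = -1.296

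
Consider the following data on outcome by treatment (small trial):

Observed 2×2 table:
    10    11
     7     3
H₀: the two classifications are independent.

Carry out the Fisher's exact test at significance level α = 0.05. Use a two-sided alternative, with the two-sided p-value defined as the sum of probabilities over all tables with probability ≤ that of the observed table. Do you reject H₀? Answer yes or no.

reject H₀: no

Margins: r₁=21, r₂=10, c₁=17, c₂=14, n=31
p_obs = C(21,10)·C(10,7)/C(31,17); sum pmf over tables with pmf ≤ p_obs
p-value (two-sided) = 0.28022
At α=0.05: p ≥ α → fail to reject H₀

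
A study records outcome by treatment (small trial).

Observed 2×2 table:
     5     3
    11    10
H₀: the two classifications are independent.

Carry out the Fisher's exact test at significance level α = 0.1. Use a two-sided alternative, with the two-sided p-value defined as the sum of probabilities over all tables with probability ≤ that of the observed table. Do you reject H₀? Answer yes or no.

Margins: r₁=8, r₂=21, c₁=16, c₂=13, n=29
p_obs = C(8,5)·C(21,11)/C(29,16); sum pmf over tables with pmf ≤ p_obs
p-value (two-sided) = 0.69682
At α=0.1: p ≥ α → fail to reject H₀

reject H₀: no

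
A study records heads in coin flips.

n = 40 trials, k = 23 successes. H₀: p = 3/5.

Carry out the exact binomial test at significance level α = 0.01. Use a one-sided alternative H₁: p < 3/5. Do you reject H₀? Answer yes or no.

reject H₀: no

Exact binomial: n=40, k=23, p₀=3/5=0.6000
P(X≤23) from Σ C(n,i)·p₀^i·(1−p₀)^(n−i)
p-value (one-sided, H₁ less) = 0.43187
At α=0.01: p ≥ α → fail to reject H₀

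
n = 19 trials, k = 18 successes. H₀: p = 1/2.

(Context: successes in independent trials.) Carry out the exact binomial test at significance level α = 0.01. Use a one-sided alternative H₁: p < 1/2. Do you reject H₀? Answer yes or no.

reject H₀: no

Exact binomial: n=19, k=18, p₀=1/2=0.5000
P(X≤18) from Σ C(n,i)·p₀^i·(1−p₀)^(n−i)
p-value (one-sided, H₁ less) = 1.00000
At α=0.01: p ≥ α → fail to reject H₀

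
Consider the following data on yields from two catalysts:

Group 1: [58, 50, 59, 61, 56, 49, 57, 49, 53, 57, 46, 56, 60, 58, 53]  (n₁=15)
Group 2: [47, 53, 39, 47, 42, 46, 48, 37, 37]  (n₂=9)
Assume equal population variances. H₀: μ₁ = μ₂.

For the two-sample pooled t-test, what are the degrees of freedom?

degrees of freedom = 22

df = n₁ + n₂ − 2 = 15 + 9 − 2 = 22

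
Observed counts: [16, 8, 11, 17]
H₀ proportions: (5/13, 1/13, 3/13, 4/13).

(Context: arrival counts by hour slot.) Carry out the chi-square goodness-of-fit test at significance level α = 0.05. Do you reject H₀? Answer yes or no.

n = 52; E_i = n·p_i = [20.00, 4.00, 12.00, 16.00]
χ² = (16−20.00)²/20.00 + (8−4.00)²/4.00 + (11−12.00)²/12.00 + (17−16.00)²/16.00 = 4.9458
df = 3
p-value (upper-tail) = 0.17581
At α=0.05: p ≥ α → fail to reject H₀

reject H₀: no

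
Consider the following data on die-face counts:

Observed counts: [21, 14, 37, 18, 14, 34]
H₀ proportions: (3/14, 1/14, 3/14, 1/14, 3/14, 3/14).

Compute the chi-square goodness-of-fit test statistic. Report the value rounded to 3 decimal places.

n = 138; E_i = n·p_i = [29.57, 9.86, 29.57, 9.86, 29.57, 29.57]
χ² = (21−29.57)²/29.57 + (14−9.86)²/9.86 + (37−29.57)²/29.57 + (18−9.86)²/9.86 + (14−29.57)²/29.57 + (34−29.57)²/29.57 = 21.6812
df = 5

test statistic = 21.681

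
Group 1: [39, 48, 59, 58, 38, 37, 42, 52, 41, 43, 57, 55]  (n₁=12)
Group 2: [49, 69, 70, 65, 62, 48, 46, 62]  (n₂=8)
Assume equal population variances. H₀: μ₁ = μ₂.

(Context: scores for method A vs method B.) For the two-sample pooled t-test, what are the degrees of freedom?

degrees of freedom = 18

df = n₁ + n₂ − 2 = 12 + 8 − 2 = 18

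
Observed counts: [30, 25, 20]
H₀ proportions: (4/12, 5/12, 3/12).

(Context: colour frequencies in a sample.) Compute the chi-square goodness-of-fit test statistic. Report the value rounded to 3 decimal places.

n = 75; E_i = n·p_i = [25.00, 31.25, 18.75]
χ² = (30−25.00)²/25.00 + (25−31.25)²/31.25 + (20−18.75)²/18.75 = 2.3333
df = 2

test statistic = 2.333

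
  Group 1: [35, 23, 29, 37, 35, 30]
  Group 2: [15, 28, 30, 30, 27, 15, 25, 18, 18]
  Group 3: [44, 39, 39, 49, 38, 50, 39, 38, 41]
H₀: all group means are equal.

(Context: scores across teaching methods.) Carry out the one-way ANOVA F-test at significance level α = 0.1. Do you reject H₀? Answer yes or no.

reject H₀: yes

Group means [31.50, 22.89, 41.89], grand mean 32.167
SSB = Σnᵢ(x̄ᵢ−x̄)² = 1628.056; SSW = ΣΣ(x−x̄ᵢ)² = 633.278
MSB = 1628.056/2 = 814.0278; MSW = 633.278/21 = 30.1561
F = MSB/MSW = 26.9938
df = (2, 21)
p-value (upper-tail) = 0.00000
At α=0.1: p < α → reject H₀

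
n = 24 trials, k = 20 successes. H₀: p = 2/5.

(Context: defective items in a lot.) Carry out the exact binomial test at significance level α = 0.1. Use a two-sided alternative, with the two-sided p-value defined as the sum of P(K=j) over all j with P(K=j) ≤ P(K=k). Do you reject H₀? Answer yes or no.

reject H₀: yes

Exact binomial: n=24, k=20, p₀=2/5=0.4000
P(X=j) = C(n,j)·p₀^j·(1−p₀)^(n−j); p = Σ P(X=j) over j with P(X=j) ≤ P(X=20)
p-value (two-sided) = 0.00002
At α=0.1: p < α → reject H₀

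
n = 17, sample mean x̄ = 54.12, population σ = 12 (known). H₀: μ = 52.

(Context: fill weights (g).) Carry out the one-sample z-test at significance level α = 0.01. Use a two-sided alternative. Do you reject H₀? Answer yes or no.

reject H₀: no

SE = σ/√n = 12/√17 = 2.9104
z = (x̄−μ₀)/SE = (54.12−52)/2.9104 = 0.7284
p-value (two-sided) = 0.46636
At α=0.01: p ≥ α → fail to reject H₀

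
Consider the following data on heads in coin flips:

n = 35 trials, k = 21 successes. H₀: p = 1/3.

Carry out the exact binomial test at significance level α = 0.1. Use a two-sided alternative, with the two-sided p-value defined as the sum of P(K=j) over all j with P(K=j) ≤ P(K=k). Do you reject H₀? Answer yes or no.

reject H₀: yes

Exact binomial: n=35, k=21, p₀=1/3=0.3333
P(X=j) = C(n,j)·p₀^j·(1−p₀)^(n−j); p = Σ P(X=j) over j with P(X=j) ≤ P(X=21)
p-value (two-sided) = 0.00177
At α=0.1: p < α → reject H₀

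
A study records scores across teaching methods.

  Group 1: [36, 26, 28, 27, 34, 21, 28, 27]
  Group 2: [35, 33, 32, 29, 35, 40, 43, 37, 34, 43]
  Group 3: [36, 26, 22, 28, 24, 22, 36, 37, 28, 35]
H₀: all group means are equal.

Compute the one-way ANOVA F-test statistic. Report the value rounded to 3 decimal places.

test statistic = 6.144

Group means [28.38, 36.10, 29.40], grand mean 31.500
SSB = Σnᵢ(x̄ᵢ−x̄)² = 333.825; SSW = ΣΣ(x−x̄ᵢ)² = 679.175
MSB = 333.825/2 = 166.9125; MSW = 679.175/25 = 27.1670
F = MSB/MSW = 6.1439
df = (2, 25)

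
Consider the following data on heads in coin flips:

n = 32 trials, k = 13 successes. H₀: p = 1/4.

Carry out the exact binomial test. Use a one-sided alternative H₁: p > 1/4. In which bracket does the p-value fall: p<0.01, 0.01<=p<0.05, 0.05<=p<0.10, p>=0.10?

Exact binomial: n=32, k=13, p₀=1/4=0.2500
P(X≥13) from Σ C(n,i)·p₀^i·(1−p₀)^(n−i)
p-value (one-sided, H₁ greater) = 0.03775
→ bracket: 0.01<=p<0.05

p-value bracket: 0.01<=p<0.05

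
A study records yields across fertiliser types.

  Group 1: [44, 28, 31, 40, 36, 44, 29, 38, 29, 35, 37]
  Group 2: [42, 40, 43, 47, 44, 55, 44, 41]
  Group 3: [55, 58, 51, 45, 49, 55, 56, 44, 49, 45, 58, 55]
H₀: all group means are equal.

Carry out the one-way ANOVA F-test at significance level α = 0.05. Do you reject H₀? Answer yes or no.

reject H₀: yes

Group means [35.55, 44.50, 51.67], grand mean 44.097
SSB = Σnᵢ(x̄ᵢ−x̄)² = 1493.316; SSW = ΣΣ(x−x̄ᵢ)² = 787.394
MSB = 1493.316/2 = 746.6579; MSW = 787.394/28 = 28.1212
F = MSB/MSW = 26.5514
df = (2, 28)
p-value (upper-tail) = 0.00000
At α=0.05: p < α → reject H₀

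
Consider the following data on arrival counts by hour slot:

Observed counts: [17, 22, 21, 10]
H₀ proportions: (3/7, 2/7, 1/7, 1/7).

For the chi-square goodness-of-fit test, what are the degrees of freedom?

degrees of freedom = 3

df = k − 1 = 4 − 1 = 3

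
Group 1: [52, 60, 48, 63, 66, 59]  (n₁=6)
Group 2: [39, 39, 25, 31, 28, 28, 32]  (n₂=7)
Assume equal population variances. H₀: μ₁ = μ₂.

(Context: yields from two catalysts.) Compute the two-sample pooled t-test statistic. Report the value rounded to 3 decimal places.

x̄₁=58.000, s₁=6.782, n₁=6
x̄₂=31.714, s₂=5.469, n₂=7
s_p² = [5·6.782² + 6·5.469²]/11 = 37.2208
SE = √(s_p²·(1/6+1/7)) = 3.3942
t = (58.000−31.714)/3.3942 = 7.7443
df = 11

test statistic = 7.744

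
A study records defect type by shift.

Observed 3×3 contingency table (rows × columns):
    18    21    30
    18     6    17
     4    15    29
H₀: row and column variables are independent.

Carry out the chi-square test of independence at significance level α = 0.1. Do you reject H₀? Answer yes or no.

Row totals [69, 41, 48], col totals [40, 42, 76], n=158
χ² = (18−17.47)²/17.47 + (21−18.34)²/18.34 + (30−33.19)²/33.19 + (18−10.38)²/10.38 + (6−10.90)²/10.90 + (17−19.72)²/19.72 + (4−12.15)²/12.15 + (15−12.76)²/12.76 + (29−23.09)²/23.09 = 16.2553
df = 4
p-value (upper-tail) = 0.00270
At α=0.1: p < α → reject H₀

reject H₀: yes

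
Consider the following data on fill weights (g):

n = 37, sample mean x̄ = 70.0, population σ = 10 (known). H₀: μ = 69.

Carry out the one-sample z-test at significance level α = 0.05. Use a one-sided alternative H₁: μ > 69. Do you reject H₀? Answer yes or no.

reject H₀: no

SE = σ/√n = 10/√37 = 1.6440
z = (x̄−μ₀)/SE = (70.0−69)/1.6440 = 0.6083
p-value (one-sided, H₁ greater) = 0.27150
At α=0.05: p ≥ α → fail to reject H₀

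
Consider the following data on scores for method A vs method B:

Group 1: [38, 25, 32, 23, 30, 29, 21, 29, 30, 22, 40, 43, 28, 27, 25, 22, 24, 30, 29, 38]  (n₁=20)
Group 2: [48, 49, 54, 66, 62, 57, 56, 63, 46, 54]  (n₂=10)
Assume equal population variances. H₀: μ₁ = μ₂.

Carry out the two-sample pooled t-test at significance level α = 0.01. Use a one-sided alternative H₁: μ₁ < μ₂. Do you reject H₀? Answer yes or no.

reject H₀: yes

x̄₁=29.250, s₁=6.282, n₁=20
x̄₂=55.500, s₂=6.704, n₂=10
s_p² = [19·6.282² + 9·6.704²]/28 = 41.2232
SE = √(s_p²·(1/20+1/10)) = 2.4867
t = (29.250−55.500)/2.4867 = -10.5563
df = 28
p-value (one-sided, H₁ less) = 0.00000
At α=0.01: p < α → reject H₀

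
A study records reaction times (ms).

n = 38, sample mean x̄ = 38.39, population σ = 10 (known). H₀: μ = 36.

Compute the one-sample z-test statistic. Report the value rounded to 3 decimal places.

test statistic = 1.473

SE = σ/√n = 10/√38 = 1.6222
z = (x̄−μ₀)/SE = (38.39−36)/1.6222 = 1.4733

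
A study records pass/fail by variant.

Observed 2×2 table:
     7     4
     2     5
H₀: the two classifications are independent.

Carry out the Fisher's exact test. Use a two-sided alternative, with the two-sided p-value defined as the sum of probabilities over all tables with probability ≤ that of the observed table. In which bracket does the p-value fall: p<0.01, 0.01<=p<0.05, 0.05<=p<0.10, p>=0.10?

Margins: r₁=11, r₂=7, c₁=9, c₂=9, n=18
p_obs = C(11,7)·C(7,2)/C(18,9); sum pmf over tables with pmf ≤ p_obs
p-value (two-sided) = 0.33484
→ bracket: p>=0.10

p-value bracket: p>=0.10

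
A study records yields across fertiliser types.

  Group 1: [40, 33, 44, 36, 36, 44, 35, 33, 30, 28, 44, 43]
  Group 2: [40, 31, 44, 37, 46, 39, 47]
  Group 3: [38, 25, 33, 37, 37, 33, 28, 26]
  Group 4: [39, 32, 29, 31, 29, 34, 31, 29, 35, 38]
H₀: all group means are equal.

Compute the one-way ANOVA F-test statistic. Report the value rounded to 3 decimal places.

Group means [37.17, 40.57, 32.12, 32.70], grand mean 35.514
SSB = Σnᵢ(x̄ᵢ−x̄)² = 382.887; SSW = ΣΣ(x−x̄ᵢ)² = 860.356
MSB = 382.887/3 = 127.6291; MSW = 860.356/33 = 26.0714
F = MSB/MSW = 4.8954
df = (3, 33)

test statistic = 4.895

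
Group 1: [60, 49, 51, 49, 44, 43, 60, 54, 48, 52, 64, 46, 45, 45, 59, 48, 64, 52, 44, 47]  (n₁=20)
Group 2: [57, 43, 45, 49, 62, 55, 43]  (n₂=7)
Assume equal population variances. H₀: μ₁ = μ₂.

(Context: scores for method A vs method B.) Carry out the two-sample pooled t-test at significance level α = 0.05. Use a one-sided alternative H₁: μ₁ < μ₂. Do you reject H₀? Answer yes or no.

reject H₀: no

x̄₁=51.200, s₁=6.787, n₁=20
x̄₂=50.571, s₂=7.525, n₂=7
s_p² = [19·6.787² + 6·7.525²]/25 = 48.5966
SE = √(s_p²·(1/20+1/7)) = 3.0614
t = (51.200−50.571)/3.0614 = 0.2053
df = 25
p-value (one-sided, H₁ less) = 0.58051
At α=0.05: p ≥ α → fail to reject H₀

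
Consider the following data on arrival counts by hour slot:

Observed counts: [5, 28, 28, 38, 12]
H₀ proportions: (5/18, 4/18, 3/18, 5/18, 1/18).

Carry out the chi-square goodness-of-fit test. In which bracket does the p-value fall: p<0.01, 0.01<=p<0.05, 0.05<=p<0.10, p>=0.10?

p-value bracket: p<0.01

n = 111; E_i = n·p_i = [30.83, 24.67, 18.50, 30.83, 6.17]
χ² = (5−30.83)²/30.83 + (28−24.67)²/24.67 + (28−18.50)²/18.50 + (38−30.83)²/30.83 + (12−6.17)²/6.17 = 34.1568
df = 4
p-value (upper-tail) = 0.00000
→ bracket: p<0.01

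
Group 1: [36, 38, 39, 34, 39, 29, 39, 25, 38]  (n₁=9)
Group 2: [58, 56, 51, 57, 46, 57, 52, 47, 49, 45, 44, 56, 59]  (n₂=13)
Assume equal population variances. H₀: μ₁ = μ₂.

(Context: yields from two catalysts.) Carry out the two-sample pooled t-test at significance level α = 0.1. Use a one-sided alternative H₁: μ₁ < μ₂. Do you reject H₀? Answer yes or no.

x̄₁=35.222, s₁=5.044, n₁=9
x̄₂=52.077, s₂=5.408, n₂=13
s_p² = [8·5.044² + 12·5.408²]/20 = 27.7239
SE = √(s_p²·(1/9+1/13)) = 2.2832
t = (35.222−52.077)/2.2832 = -7.3820
df = 20
p-value (one-sided, H₁ less) = 0.00000
At α=0.1: p < α → reject H₀

reject H₀: yes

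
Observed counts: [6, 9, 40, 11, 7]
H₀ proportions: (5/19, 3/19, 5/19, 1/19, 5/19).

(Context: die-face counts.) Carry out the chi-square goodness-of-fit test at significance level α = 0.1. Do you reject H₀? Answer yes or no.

reject H₀: yes

n = 73; E_i = n·p_i = [19.21, 11.53, 19.21, 3.84, 19.21]
χ² = (6−19.21)²/19.21 + (9−11.53)²/11.53 + (40−19.21)²/19.21 + (11−3.84)²/3.84 + (7−19.21)²/19.21 = 53.2329
df = 4
p-value (upper-tail) = 0.00000
At α=0.1: p < α → reject H₀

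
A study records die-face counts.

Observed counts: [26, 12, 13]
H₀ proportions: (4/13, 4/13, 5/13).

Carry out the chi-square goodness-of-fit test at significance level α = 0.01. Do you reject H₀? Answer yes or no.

n = 51; E_i = n·p_i = [15.69, 15.69, 19.62]
χ² = (26−15.69)²/15.69 + (12−15.69)²/15.69 + (13−19.62)²/19.62 = 9.8706
df = 2
p-value (upper-tail) = 0.00719
At α=0.01: p < α → reject H₀

reject H₀: yes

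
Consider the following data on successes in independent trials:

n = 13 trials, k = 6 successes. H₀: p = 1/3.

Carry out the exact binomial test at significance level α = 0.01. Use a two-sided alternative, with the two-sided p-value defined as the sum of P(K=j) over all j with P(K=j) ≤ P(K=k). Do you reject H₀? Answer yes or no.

reject H₀: no

Exact binomial: n=13, k=6, p₀=1/3=0.3333
P(X=j) = C(n,j)·p₀^j·(1−p₀)^(n−j); p = Σ P(X=j) over j with P(X=j) ≤ P(X=6)
p-value (two-sided) = 0.38004
At α=0.01: p ≥ α → fail to reject H₀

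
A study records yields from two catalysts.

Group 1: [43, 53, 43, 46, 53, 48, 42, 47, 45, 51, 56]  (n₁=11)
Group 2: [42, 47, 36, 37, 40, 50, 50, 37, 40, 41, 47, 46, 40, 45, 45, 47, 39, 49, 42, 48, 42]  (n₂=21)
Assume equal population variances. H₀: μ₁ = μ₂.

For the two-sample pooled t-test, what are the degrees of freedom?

df = n₁ + n₂ − 2 = 11 + 21 − 2 = 30

degrees of freedom = 30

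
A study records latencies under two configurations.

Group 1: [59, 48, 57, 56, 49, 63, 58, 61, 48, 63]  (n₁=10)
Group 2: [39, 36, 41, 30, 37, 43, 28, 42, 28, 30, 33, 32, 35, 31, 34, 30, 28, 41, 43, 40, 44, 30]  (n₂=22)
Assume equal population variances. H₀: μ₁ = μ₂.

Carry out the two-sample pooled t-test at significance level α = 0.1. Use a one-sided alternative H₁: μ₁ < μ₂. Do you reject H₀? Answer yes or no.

reject H₀: no

x̄₁=56.200, s₁=5.903, n₁=10
x̄₂=35.227, s₂=5.571, n₂=22
s_p² = [9·5.903² + 21·5.571²]/30 = 32.1821
SE = √(s_p²·(1/10+1/22)) = 2.1636
t = (56.200−35.227)/2.1636 = 9.6936
df = 30
p-value (one-sided, H₁ less) = 1.00000
At α=0.1: p ≥ α → fail to reject H₀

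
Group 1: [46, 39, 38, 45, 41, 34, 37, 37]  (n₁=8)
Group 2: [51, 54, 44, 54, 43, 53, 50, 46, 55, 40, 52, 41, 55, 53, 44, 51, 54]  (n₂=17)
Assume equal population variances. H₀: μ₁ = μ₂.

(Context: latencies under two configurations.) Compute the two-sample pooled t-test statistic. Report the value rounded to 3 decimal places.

test statistic = -4.651

x̄₁=39.625, s₁=4.138, n₁=8
x̄₂=49.412, s₂=5.209, n₂=17
s_p² = [7·4.138² + 16·5.209²]/23 = 24.0866
SE = √(s_p²·(1/8+1/17)) = 2.1042
t = (39.625−49.412)/2.1042 = -4.6510
df = 23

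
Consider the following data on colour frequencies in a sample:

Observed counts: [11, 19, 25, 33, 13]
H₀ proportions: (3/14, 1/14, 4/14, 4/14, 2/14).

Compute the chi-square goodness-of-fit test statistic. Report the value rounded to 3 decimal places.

test statistic = 25.739

n = 101; E_i = n·p_i = [21.64, 7.21, 28.86, 28.86, 14.43]
χ² = (11−21.64)²/21.64 + (19−7.21)²/7.21 + (25−28.86)²/28.86 + (33−28.86)²/28.86 + (13−14.43)²/14.43 = 25.7393
df = 4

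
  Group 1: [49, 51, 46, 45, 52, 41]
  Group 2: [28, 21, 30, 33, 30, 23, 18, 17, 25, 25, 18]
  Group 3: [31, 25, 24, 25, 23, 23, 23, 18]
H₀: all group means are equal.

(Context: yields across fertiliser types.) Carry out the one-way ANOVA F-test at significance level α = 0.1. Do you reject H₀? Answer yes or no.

reject H₀: yes

Group means [47.33, 24.36, 24.00], grand mean 29.760
SSB = Σnᵢ(x̄ᵢ−x̄)² = 2438.681; SSW = ΣΣ(x−x̄ᵢ)² = 475.879
MSB = 2438.681/2 = 1219.3406; MSW = 475.879/22 = 21.6309
F = MSB/MSW = 56.3704
df = (2, 22)
p-value (upper-tail) = 0.00000
At α=0.1: p < α → reject H₀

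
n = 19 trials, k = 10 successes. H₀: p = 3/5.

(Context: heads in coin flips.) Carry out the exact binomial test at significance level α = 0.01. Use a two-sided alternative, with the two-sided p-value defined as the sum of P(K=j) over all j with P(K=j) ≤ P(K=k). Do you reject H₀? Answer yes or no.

Exact binomial: n=19, k=10, p₀=3/5=0.6000
P(X=j) = C(n,j)·p₀^j·(1−p₀)^(n−j); p = Σ P(X=j) over j with P(X=j) ≤ P(X=10)
p-value (two-sided) = 0.64059
At α=0.01: p ≥ α → fail to reject H₀

reject H₀: no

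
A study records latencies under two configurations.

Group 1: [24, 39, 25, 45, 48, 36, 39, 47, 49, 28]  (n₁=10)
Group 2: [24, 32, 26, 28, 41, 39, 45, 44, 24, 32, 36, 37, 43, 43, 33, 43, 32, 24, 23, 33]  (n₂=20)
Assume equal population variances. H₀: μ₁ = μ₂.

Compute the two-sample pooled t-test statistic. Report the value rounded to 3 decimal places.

test statistic = 1.220

x̄₁=38.000, s₁=9.557, n₁=10
x̄₂=34.100, s₂=7.560, n₂=20
s_p² = [9·9.557² + 19·7.560²]/28 = 68.1357
SE = √(s_p²·(1/10+1/20)) = 3.1969
t = (38.000−34.100)/3.1969 = 1.2199
df = 28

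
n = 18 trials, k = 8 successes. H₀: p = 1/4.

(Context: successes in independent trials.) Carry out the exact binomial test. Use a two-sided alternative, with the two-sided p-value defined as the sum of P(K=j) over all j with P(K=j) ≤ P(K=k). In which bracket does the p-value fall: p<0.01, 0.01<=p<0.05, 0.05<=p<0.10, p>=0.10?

p-value bracket: 0.05<=p<0.10

Exact binomial: n=18, k=8, p₀=1/4=0.2500
P(X=j) = C(n,j)·p₀^j·(1−p₀)^(n−j); p = Σ P(X=j) over j with P(X=j) ≤ P(X=8)
p-value (two-sided) = 0.09641
→ bracket: 0.05<=p<0.10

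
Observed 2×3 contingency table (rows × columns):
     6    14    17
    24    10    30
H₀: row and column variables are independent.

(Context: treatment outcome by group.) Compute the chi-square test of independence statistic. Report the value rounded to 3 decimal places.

Row totals [37, 64], col totals [30, 24, 47], n=101
χ² = (6−10.99)²/10.99 + (14−8.79)²/8.79 + (17−17.22)²/17.22 + (24−19.01)²/19.01 + (10−15.21)²/15.21 + (30−29.78)²/29.78 = 8.4483
df = 2

test statistic = 8.448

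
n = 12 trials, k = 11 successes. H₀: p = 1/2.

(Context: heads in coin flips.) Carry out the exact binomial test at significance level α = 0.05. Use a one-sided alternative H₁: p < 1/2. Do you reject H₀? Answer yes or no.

reject H₀: no

Exact binomial: n=12, k=11, p₀=1/2=0.5000
P(X≤11) from Σ C(n,i)·p₀^i·(1−p₀)^(n−i)
p-value (one-sided, H₁ less) = 0.99976
At α=0.05: p ≥ α → fail to reject H₀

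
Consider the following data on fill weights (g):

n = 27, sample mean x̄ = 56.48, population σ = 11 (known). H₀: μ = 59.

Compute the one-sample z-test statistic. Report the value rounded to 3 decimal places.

SE = σ/√n = 11/√27 = 2.1170
z = (x̄−μ₀)/SE = (56.48−59)/2.1170 = -1.1904

test statistic = -1.190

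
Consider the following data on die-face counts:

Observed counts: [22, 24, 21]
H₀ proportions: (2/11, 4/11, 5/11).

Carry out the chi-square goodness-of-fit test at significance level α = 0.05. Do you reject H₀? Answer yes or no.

reject H₀: yes

n = 67; E_i = n·p_i = [12.18, 24.36, 30.45]
χ² = (22−12.18)²/12.18 + (24−24.36)²/24.36 + (21−30.45)²/30.45 = 10.8537
df = 2
p-value (upper-tail) = 0.00440
At α=0.05: p < α → reject H₀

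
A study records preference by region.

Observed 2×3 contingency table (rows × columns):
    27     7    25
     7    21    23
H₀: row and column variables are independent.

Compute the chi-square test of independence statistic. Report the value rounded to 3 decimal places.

Row totals [59, 51], col totals [34, 28, 48], n=110
χ² = (27−18.24)²/18.24 + (7−15.02)²/15.02 + (25−25.75)²/25.75 + (7−15.76)²/15.76 + (21−12.98)²/12.98 + (23−22.25)²/22.25 = 18.3633
df = 2

test statistic = 18.363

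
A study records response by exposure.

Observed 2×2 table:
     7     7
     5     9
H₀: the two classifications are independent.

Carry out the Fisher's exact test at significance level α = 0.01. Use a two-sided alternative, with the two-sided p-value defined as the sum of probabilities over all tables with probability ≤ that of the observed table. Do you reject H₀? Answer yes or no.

reject H₀: no

Margins: r₁=14, r₂=14, c₁=12, c₂=16, n=28
p_obs = C(14,7)·C(14,5)/C(28,12); sum pmf over tables with pmf ≤ p_obs
p-value (two-sided) = 0.70357
At α=0.01: p ≥ α → fail to reject H₀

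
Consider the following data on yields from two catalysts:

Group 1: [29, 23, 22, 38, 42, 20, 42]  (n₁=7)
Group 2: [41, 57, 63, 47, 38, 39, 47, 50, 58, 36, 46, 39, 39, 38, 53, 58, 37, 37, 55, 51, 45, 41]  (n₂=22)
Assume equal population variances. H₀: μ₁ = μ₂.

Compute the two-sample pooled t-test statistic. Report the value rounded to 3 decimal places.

test statistic = -4.071

x̄₁=30.857, s₁=9.668, n₁=7
x̄₂=46.136, s₂=8.334, n₂=22
s_p² = [6·9.668² + 21·8.334²]/27 = 74.7944
SE = √(s_p²·(1/7+1/22)) = 3.7530
t = (30.857−46.136)/3.7530 = -4.0713
df = 27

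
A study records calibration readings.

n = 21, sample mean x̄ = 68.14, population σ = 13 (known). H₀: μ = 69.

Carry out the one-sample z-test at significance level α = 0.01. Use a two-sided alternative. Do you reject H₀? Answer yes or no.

SE = σ/√n = 13/√21 = 2.8368
z = (x̄−μ₀)/SE = (68.14−69)/2.8368 = -0.3032
p-value (two-sided) = 0.76177
At α=0.01: p ≥ α → fail to reject H₀

reject H₀: no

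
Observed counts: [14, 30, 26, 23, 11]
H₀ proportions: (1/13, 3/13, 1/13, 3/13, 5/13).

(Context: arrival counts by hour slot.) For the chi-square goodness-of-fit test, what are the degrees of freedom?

degrees of freedom = 4

df = k − 1 = 5 − 1 = 4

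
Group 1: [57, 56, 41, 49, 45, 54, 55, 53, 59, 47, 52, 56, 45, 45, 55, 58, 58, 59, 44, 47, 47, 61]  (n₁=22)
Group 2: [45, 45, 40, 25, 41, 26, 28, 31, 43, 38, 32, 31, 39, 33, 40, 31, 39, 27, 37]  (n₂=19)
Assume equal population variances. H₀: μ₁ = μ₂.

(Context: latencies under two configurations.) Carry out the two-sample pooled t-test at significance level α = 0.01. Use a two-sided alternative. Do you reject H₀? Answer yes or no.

x̄₁=51.955, s₁=5.964, n₁=22
x̄₂=35.316, s₂=6.447, n₂=19
s_p² = [21·5.964² + 18·6.447²]/39 = 38.3349
SE = √(s_p²·(1/22+1/19)) = 1.9391
t = (51.955−35.316)/1.9391 = 8.5806
df = 39
p-value (two-sided) = 0.00000
At α=0.01: p < α → reject H₀

reject H₀: yes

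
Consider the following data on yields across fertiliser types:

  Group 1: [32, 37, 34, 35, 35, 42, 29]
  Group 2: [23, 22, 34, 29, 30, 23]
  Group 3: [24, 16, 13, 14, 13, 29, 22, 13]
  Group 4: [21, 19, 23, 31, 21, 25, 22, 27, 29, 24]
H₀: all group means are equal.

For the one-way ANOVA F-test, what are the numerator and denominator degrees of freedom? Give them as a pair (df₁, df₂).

degrees of freedom = [3, 27]

k = 4 groups, N = 31 total
df = (k−1, N−k) = (4−1, 31−4) = (3, 27)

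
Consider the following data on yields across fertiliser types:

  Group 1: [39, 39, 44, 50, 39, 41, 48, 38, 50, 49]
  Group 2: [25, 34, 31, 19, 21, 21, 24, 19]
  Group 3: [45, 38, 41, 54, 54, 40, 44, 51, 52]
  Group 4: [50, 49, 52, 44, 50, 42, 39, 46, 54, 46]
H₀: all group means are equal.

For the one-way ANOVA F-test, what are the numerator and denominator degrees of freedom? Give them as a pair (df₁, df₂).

degrees of freedom = [3, 33]

k = 4 groups, N = 37 total
df = (k−1, N−k) = (4−1, 37−4) = (3, 33)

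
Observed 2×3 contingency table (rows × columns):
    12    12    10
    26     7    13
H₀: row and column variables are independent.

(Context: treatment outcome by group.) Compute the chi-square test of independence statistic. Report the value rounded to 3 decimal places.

test statistic = 5.182

Row totals [34, 46], col totals [38, 19, 23], n=80
χ² = (12−16.15)²/16.15 + (12−8.07)²/8.07 + (10−9.78)²/9.78 + (26−21.85)²/21.85 + (7−10.93)²/10.93 + (13−13.22)²/13.22 = 5.1816
df = 2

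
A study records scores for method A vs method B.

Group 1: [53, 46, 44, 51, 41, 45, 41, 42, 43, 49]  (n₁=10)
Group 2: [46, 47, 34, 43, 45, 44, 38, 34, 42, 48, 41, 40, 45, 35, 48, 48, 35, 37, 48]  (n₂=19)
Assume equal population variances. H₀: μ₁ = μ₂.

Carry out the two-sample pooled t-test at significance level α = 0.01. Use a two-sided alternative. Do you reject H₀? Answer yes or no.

x̄₁=45.500, s₁=4.223, n₁=10
x̄₂=42.000, s₂=5.164, n₂=19
s_p² = [9·4.223² + 18·5.164²]/27 = 23.7222
SE = √(s_p²·(1/10+1/19)) = 1.9028
t = (45.500−42.000)/1.9028 = 1.8394
df = 27
p-value (two-sided) = 0.07688
At α=0.01: p ≥ α → fail to reject H₀

reject H₀: no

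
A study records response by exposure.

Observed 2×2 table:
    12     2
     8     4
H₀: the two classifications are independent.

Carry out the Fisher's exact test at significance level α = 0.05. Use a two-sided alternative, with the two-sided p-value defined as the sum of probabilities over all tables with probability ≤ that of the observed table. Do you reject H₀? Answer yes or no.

reject H₀: no

Margins: r₁=14, r₂=12, c₁=20, c₂=6, n=26
p_obs = C(14,12)·C(12,8)/C(26,20); sum pmf over tables with pmf ≤ p_obs
p-value (two-sided) = 0.36522
At α=0.05: p ≥ α → fail to reject H₀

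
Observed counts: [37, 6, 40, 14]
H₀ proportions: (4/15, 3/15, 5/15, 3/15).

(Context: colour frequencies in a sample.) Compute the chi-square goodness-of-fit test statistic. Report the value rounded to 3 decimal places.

n = 97; E_i = n·p_i = [25.87, 19.40, 32.33, 19.40]
χ² = (37−25.87)²/25.87 + (6−19.40)²/19.40 + (40−32.33)²/32.33 + (14−19.40)²/19.40 = 17.3686
df = 3

test statistic = 17.369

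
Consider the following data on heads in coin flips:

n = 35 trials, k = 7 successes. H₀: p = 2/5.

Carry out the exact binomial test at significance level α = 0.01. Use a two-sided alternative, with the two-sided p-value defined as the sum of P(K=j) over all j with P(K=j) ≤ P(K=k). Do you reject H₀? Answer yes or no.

Exact binomial: n=35, k=7, p₀=2/5=0.4000
P(X=j) = C(n,j)·p₀^j·(1−p₀)^(n−j); p = Σ P(X=j) over j with P(X=j) ≤ P(X=7)
p-value (two-sided) = 0.01543
At α=0.01: p ≥ α → fail to reject H₀

reject H₀: no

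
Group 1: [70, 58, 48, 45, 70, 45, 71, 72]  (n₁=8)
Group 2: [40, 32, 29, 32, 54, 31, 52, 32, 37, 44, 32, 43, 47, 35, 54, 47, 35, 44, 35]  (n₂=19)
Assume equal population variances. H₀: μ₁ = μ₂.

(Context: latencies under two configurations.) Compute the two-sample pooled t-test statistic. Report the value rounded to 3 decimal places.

test statistic = 5.005

x̄₁=59.875, s₁=12.322, n₁=8
x̄₂=39.737, s₂=8.218, n₂=19
s_p² = [7·12.322² + 18·8.218²]/25 = 91.1424
SE = √(s_p²·(1/8+1/19)) = 4.0237
t = (59.875−39.737)/4.0237 = 5.0049
df = 25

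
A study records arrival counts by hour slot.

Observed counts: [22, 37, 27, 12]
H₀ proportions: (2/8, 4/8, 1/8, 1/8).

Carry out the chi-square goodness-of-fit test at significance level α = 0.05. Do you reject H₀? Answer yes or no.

n = 98; E_i = n·p_i = [24.50, 49.00, 12.25, 12.25]
χ² = (22−24.50)²/24.50 + (37−49.00)²/49.00 + (27−12.25)²/12.25 + (12−12.25)²/12.25 = 20.9592
df = 3
p-value (upper-tail) = 0.00011
At α=0.05: p < α → reject H₀

reject H₀: yes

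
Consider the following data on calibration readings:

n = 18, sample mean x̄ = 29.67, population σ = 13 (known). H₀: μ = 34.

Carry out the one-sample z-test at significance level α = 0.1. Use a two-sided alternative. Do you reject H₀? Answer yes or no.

SE = σ/√n = 13/√18 = 3.0641
z = (x̄−μ₀)/SE = (29.67−34)/3.0641 = -1.4131
p-value (two-sided) = 0.15762
At α=0.1: p ≥ α → fail to reject H₀

reject H₀: no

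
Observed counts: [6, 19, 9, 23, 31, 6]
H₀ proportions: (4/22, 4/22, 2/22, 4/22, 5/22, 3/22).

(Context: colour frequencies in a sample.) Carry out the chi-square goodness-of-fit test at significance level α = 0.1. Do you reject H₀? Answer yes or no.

reject H₀: yes

n = 94; E_i = n·p_i = [17.09, 17.09, 8.55, 17.09, 21.36, 12.82]
χ² = (6−17.09)²/17.09 + (19−17.09)²/17.09 + (9−8.55)²/8.55 + (23−17.09)²/17.09 + (31−21.36)²/21.36 + (6−12.82)²/12.82 = 17.4511
df = 5
p-value (upper-tail) = 0.00372
At α=0.1: p < α → reject H₀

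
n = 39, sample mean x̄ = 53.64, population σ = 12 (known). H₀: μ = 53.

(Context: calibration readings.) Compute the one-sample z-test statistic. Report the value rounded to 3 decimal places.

test statistic = 0.333

SE = σ/√n = 12/√39 = 1.9215
z = (x̄−μ₀)/SE = (53.64−53)/1.9215 = 0.3331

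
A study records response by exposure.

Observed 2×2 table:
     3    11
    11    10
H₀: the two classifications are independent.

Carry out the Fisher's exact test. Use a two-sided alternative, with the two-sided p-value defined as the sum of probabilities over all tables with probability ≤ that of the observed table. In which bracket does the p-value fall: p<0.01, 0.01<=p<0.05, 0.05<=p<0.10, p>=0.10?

p-value bracket: 0.05<=p<0.10

Margins: r₁=14, r₂=21, c₁=14, c₂=21, n=35
p_obs = C(14,3)·C(21,11)/C(35,14); sum pmf over tables with pmf ≤ p_obs
p-value (two-sided) = 0.08851
→ bracket: 0.05<=p<0.10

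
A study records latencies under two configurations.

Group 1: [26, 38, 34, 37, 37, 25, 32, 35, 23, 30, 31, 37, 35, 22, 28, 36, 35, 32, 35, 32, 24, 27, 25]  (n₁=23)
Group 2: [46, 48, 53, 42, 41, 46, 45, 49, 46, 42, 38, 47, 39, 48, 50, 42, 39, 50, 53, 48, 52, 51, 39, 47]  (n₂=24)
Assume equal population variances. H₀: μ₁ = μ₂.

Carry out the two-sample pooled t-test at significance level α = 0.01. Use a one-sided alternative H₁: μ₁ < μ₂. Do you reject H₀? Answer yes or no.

reject H₀: yes

x̄₁=31.130, s₁=5.111, n₁=23
x̄₂=45.875, s₂=4.656, n₂=24
s_p² = [22·5.111² + 23·4.656²]/45 = 23.8496
SE = √(s_p²·(1/23+1/24)) = 1.4250
t = (31.130−45.875)/1.4250 = -10.3469
df = 45
p-value (one-sided, H₁ less) = 0.00000
At α=0.01: p < α → reject H₀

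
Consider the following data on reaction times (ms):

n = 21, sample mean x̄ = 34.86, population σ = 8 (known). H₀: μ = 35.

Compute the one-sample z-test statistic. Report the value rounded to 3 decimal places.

SE = σ/√n = 8/√21 = 1.7457
z = (x̄−μ₀)/SE = (34.86−35)/1.7457 = -0.0802

test statistic = -0.080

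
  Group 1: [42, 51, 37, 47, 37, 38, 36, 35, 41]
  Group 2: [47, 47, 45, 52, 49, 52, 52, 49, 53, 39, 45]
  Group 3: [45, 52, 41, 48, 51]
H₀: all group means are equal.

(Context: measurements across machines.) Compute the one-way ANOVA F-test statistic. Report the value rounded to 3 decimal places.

test statistic = 7.262

Group means [40.44, 48.18, 47.40], grand mean 45.240
SSB = Σnᵢ(x̄ᵢ−x̄)² = 325.501; SSW = ΣΣ(x−x̄ᵢ)² = 493.059
MSB = 325.501/2 = 162.7507; MSW = 493.059/22 = 22.4118
F = MSB/MSW = 7.2618
df = (2, 22)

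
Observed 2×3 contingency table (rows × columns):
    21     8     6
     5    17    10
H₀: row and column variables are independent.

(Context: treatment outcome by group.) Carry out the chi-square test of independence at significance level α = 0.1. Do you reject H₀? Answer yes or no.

reject H₀: yes

Row totals [35, 32], col totals [26, 25, 16], n=67
χ² = (21−13.58)²/13.58 + (8−13.06)²/13.06 + (6−8.36)²/8.36 + (5−12.42)²/12.42 + (17−11.94)²/11.94 + (10−7.64)²/7.64 = 13.9799
df = 2
p-value (upper-tail) = 0.00092
At α=0.1: p < α → reject H₀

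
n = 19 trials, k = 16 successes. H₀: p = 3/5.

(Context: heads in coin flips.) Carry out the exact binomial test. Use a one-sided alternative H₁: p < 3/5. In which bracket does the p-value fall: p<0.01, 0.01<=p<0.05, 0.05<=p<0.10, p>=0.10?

p-value bracket: p>=0.10

Exact binomial: n=19, k=16, p₀=3/5=0.6000
P(X≤16) from Σ C(n,i)·p₀^i·(1−p₀)^(n−i)
p-value (one-sided, H₁ less) = 0.99454
→ bracket: p>=0.10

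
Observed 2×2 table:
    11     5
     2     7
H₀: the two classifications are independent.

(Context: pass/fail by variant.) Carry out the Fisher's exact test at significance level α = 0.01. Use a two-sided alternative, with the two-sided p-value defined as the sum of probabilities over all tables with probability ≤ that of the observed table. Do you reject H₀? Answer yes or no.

reject H₀: no

Margins: r₁=16, r₂=9, c₁=13, c₂=12, n=25
p_obs = C(16,11)·C(9,2)/C(25,13); sum pmf over tables with pmf ≤ p_obs
p-value (two-sided) = 0.04141
At α=0.01: p ≥ α → fail to reject H₀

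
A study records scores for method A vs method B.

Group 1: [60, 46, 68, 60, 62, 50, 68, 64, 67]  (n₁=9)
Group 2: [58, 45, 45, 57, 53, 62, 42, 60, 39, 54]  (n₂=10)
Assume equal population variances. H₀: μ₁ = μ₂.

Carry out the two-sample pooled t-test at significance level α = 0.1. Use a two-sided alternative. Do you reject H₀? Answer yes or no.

reject H₀: yes

x̄₁=60.556, s₁=7.828, n₁=9
x̄₂=51.500, s₂=8.127, n₂=10
s_p² = [8·7.828² + 9·8.127²]/17 = 63.8072
SE = √(s_p²·(1/9+1/10)) = 3.6702
t = (60.556−51.500)/3.6702 = 2.4673
df = 17
p-value (two-sided) = 0.02453
At α=0.1: p < α → reject H₀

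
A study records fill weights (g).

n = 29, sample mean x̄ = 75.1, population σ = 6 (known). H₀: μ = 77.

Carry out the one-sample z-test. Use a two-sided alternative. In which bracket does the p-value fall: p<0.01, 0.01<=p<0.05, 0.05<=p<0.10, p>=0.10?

SE = σ/√n = 6/√29 = 1.1142
z = (x̄−μ₀)/SE = (75.1−77)/1.1142 = -1.7053
p-value (two-sided) = 0.08814
→ bracket: 0.05<=p<0.10

p-value bracket: 0.05<=p<0.10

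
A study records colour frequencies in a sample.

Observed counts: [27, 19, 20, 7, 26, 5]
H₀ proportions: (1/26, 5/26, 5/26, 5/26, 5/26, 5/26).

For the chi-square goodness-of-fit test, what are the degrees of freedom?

degrees of freedom = 5

df = k − 1 = 6 − 1 = 5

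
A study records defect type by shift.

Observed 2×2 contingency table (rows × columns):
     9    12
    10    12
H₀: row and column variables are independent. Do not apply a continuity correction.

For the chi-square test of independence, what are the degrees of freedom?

df = (r−1)(c−1) = (2−1)·(2−1) = 1

degrees of freedom = 1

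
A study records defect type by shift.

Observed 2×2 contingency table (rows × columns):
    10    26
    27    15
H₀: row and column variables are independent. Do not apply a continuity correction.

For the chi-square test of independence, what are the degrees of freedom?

df = (r−1)(c−1) = (2−1)·(2−1) = 1

degrees of freedom = 1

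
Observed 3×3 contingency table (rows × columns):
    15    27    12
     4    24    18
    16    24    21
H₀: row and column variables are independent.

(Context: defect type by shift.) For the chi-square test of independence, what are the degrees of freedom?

df = (r−1)(c−1) = (3−1)·(3−1) = 4

degrees of freedom = 4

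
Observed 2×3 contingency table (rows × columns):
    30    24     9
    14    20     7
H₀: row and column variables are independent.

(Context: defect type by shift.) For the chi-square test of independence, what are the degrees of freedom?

degrees of freedom = 2

df = (r−1)(c−1) = (2−1)·(3−1) = 2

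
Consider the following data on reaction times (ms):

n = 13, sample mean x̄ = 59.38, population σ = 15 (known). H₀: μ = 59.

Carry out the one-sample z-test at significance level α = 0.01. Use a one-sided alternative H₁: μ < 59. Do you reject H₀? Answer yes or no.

reject H₀: no

SE = σ/√n = 15/√13 = 4.1603
z = (x̄−μ₀)/SE = (59.38−59)/4.1603 = 0.0913
p-value (one-sided, H₁ less) = 0.53639
At α=0.01: p ≥ α → fail to reject H₀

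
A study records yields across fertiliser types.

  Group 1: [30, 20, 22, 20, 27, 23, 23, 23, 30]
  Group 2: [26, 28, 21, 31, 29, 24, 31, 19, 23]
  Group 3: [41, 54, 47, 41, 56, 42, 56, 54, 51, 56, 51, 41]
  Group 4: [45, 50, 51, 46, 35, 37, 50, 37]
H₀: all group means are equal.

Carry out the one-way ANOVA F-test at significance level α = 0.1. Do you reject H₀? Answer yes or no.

Group means [24.22, 25.78, 49.17, 43.88], grand mean 36.605
SSB = Σnᵢ(x̄ᵢ−x̄)² = 4751.426; SSW = ΣΣ(x−x̄ᵢ)² = 1023.653
MSB = 4751.426/3 = 1583.8087; MSW = 1023.653/34 = 30.1074
F = MSB/MSW = 52.6052
df = (3, 34)
p-value (upper-tail) = 0.00000
At α=0.1: p < α → reject H₀

reject H₀: yes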